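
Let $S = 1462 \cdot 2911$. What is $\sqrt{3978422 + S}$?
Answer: $8 \sqrt{128661} \approx 2869.5$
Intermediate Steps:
$S = 4255882$
$\sqrt{3978422 + S} = \sqrt{3978422 + 4255882} = \sqrt{8234304} = 8 \sqrt{128661}$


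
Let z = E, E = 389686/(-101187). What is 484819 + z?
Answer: 49056990467/101187 ≈ 4.8482e+5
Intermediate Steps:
E = -389686/101187 (E = 389686*(-1/101187) = -389686/101187 ≈ -3.8511)
z = -389686/101187 ≈ -3.8511
484819 + z = 484819 - 389686/101187 = 49056990467/101187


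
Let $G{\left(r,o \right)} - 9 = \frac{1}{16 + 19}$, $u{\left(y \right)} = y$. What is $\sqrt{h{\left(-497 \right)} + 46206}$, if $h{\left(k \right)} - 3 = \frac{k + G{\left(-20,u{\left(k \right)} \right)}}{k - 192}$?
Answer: $\frac{3 \sqrt{2985831183790}}{24115} \approx 214.96$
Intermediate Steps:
$G{\left(r,o \right)} = \frac{316}{35}$ ($G{\left(r,o \right)} = 9 + \frac{1}{16 + 19} = 9 + \frac{1}{35} = \frac{316}{35}$)
$h{\left(k \right)} = 3 + \frac{\frac{316}{35} + k}{-192 + k}$ ($h{\left(k \right)} = 3 + \frac{k + \frac{316}{35}}{k - 192} = 3 + \frac{\frac{316}{35} + k}{-192 + k}$)
$\sqrt{h{\left(-497 \right)} + 46206} = \sqrt{\frac{4 \left(-4961 + 35 \left(-497\right)\right)}{35 \left(-192 - 497\right)} + 46206} = \sqrt{\frac{4 \left(-4961 - 17395\right)}{35 \left(-689\right)} + 46206} = \sqrt{\frac{4}{35} \left(- \frac{1}{689}\right) \left(-22356\right) + 46206} = \sqrt{\frac{89424}{24115} + 46206} = \sqrt{\frac{1114347114}{24115}} = \frac{3 \sqrt{2985831183790}}{24115}$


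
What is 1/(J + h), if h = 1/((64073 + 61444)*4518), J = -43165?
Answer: -567085806/24478258815989 ≈ -2.3167e-5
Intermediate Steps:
h = 1/567085806 (h = (1/4518)/125517 = (1/125517)*(1/4518) = 1/567085806 ≈ 1.7634e-9)
1/(J + h) = 1/(-43165 + 1/567085806) = 1/(-24478258815989/567085806) = -567085806/24478258815989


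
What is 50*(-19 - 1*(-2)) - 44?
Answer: -894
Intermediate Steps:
50*(-19 - 1*(-2)) - 44 = 50*(-19 + 2) - 44 = 50*(-17) - 44 = -850 - 44 = -894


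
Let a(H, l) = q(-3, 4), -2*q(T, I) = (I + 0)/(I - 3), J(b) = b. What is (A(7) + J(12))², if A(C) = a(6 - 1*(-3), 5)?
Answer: 100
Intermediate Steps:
q(T, I) = -I/(2*(-3 + I)) (q(T, I) = -(I + 0)/(2*(I - 3)) = -I/(2*(-3 + I)))
a(H, l) = -2 (a(H, l) = -1*4/(-6 + 2*4) = -1*4/(-6 + 8) = -1*4/2 = -1*4*½ = -2)
A(C) = -2
(A(7) + J(12))² = (-2 + 12)² = 10² = 100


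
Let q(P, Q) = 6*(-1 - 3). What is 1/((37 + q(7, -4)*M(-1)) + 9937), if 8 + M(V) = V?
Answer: 1/10190 ≈ 9.8135e-5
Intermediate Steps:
q(P, Q) = -24 (q(P, Q) = 6*(-4) = -24)
M(V) = -8 + V
1/((37 + q(7, -4)*M(-1)) + 9937) = 1/((37 - 24*(-8 - 1)) + 9937) = 1/((37 - 24*(-9)) + 9937) = 1/((37 + 216) + 9937) = 1/(253 + 9937) = 1/10190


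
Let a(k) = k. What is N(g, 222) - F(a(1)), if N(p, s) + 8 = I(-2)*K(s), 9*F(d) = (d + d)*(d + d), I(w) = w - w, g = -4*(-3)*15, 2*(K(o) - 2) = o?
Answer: -76/9 ≈ -8.4444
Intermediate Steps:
K(o) = 2 + o/2
g = 180 (g = 12*15 = 180)
I(w) = 0
F(d) = 4*d²/9 (F(d) = ((d + d)*(d + d))/9 = ((2*d)*(2*d))/9 = (4*d²)/9 = 4*d²/9)
N(p, s) = -8 (N(p, s) = -8 + 0*(2 + s/2) = -8 + 0 = -8)
N(g, 222) - F(a(1)) = -8 - 4*1²/9 = -8 - 4/9 = -76/9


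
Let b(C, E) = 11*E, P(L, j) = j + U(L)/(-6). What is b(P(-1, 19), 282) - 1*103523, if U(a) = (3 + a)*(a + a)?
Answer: -100421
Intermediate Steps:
U(a) = 2*a*(3 + a) (U(a) = (3 + a)*(2*a) = 2*a*(3 + a))
P(L, j) = j - L*(3 + L)/3 (P(L, j) = j + (2*L*(3 + L))/(-6) = j + (2*L*(3 + L))*(-⅙) = j - L*(3 + L)/3)
b(P(-1, 19), 282) - 1*103523 = 11*282 - 1*103523 = 3102 - 103523 = -100421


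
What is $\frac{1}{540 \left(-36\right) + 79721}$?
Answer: $\frac{1}{60281} \approx 1.6589 \cdot 10^{-5}$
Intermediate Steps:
$\frac{1}{540 \left(-36\right) + 79721} = \frac{1}{-19440 + 79721} = \frac{1}{60281}$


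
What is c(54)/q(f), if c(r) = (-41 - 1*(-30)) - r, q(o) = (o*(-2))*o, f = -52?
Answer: 5/416 ≈ 0.012019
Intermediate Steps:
q(o) = -2*o² (q(o) = (-2*o)*o = -2*o²)
c(r) = -11 - r (c(r) = (-41 + 30) - r = -11 - r)
c(54)/q(f) = (-11 - 1*54)/((-2*(-52)²)) = (-11 - 54)/((-2*2704)) = -65/(-5408) = -65*(-1/5408) = 5/416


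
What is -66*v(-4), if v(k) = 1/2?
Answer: -33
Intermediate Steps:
v(k) = ½
-66*v(-4) = -66*½ = -33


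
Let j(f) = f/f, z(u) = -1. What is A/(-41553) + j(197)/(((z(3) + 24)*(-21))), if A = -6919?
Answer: 1100108/6690033 ≈ 0.16444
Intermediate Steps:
j(f) = 1
A/(-41553) + j(197)/(((z(3) + 24)*(-21))) = -6919/(-41553) + 1/((-1 + 24)*(-21)) = -6919*(-1/41553) + 1/(23*(-21)) = 6919/41553 + 1/(-483) = 6919/41553 + 1*(-1/483) = 6919/41553 - 1/483 = 1100108/6690033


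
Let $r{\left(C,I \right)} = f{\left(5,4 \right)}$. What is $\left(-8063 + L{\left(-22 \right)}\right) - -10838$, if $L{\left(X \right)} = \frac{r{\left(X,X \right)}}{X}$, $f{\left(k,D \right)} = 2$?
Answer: $\frac{30524}{11} \approx 2774.9$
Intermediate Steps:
$r{\left(C,I \right)} = 2$
$L{\left(X \right)} = \frac{2}{X}$
$\left(-8063 + L{\left(-22 \right)}\right) - -10838 = \left(-8063 + \frac{2}{-22}\right) - -10838 = \left(-8063 + 2 \left(- \frac{1}{22}\right)\right) + 10838 = \left(-8063 - \frac{1}{11}\right) + 10838 = - \frac{88694}{11} + 10838 = \frac{30524}{11}$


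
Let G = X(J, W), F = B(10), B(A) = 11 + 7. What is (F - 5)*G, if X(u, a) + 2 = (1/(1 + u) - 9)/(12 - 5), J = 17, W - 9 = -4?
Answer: -767/18 ≈ -42.611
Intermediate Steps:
B(A) = 18
F = 18
W = 5 (W = 9 - 4 = 5)
X(u, a) = -23/7 + 1/(7*(1 + u)) (X(u, a) = -2 + (1/(1 + u) - 9)/(12 - 5) = -2 + (-9 + 1/(1 + u))/7 = -2 + (-9 + 1/(1 + u))*(1/7) = -2 + (-9/7 + 1/(7*(1 + u))) = -23/7 + 1/(7*(1 + u)))
G = -59/18 (G = (-22 - 23*17)/(7*(1 + 17)) = (1/7)*(-22 - 391)/18 = (1/7)*(1/18)*(-413) = -59/18 ≈ -3.2778)
(F - 5)*G = (18 - 5)*(-59/18) = 13*(-59/18) = -767/18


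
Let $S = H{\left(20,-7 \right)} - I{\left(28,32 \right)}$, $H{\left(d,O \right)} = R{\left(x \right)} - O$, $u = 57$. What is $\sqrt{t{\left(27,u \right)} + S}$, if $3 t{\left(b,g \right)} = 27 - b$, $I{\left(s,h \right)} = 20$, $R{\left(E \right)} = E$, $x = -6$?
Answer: $i \sqrt{19} \approx 4.3589 i$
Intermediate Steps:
$H{\left(d,O \right)} = -6 - O$
$t{\left(b,g \right)} = 9 - \frac{b}{3}$ ($t{\left(b,g \right)} = \frac{27 - b}{3} = 9 - \frac{b}{3}$)
$S = -19$ ($S = \left(-6 - -7\right) - 20 = \left(-6 + 7\right) - 20 = 1 - 20 = -19$)
$\sqrt{t{\left(27,u \right)} + S} = \sqrt{\left(9 - 9\right) - 19} = \sqrt{0 - 19} = \sqrt{-19} = i \sqrt{19}$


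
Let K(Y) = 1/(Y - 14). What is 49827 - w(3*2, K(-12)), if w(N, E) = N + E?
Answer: 1295347/26 ≈ 49821.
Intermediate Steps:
K(Y) = 1/(-14 + Y)
w(N, E) = E + N
49827 - w(3*2, K(-12)) = 49827 - (1/(-14 - 12) + 3*2) = 49827 - (1/(-26) + 6) = 49827 - (-1/26 + 6) = 49827 - 1*155/26 = 49827 - 155/26 = 1295347/26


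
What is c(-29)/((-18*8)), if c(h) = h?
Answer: 29/144 ≈ 0.20139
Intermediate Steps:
c(-29)/((-18*8)) = -29/((-18*8)) = -29/(-144) = -29*(-1/144) = 29/144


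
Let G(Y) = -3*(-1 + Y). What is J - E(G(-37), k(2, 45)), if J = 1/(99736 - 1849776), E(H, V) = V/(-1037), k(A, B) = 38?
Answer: 66500483/1814791480 ≈ 0.036644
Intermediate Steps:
G(Y) = 3 - 3*Y
E(H, V) = -V/1037 (E(H, V) = V*(-1/1037) = -V/1037)
J = -1/1750040 (J = 1/(-1750040) = -1/1750040 ≈ -5.7142e-7)
J - E(G(-37), k(2, 45)) = -1/1750040 - (-1)*38/1037 = -1/1750040 - 1*(-38/1037) = -1/1750040 + 38/1037 = 66500483/1814791480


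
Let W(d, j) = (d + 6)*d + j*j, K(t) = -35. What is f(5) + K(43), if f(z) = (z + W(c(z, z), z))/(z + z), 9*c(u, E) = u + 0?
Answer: -5125/162 ≈ -31.636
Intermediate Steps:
c(u, E) = u/9 (c(u, E) = (u + 0)/9 = u/9)
W(d, j) = j**2 + d*(6 + d) (W(d, j) = (6 + d)*d + j**2 = d*(6 + d) + j**2 = j**2 + d*(6 + d))
f(z) = (5*z/3 + 82*z**2/81)/(2*z) (f(z) = (z + ((z/9)**2 + z**2 + 6*(z/9)))/(z + z) = (z + (z**2/81 + z**2 + 2*z/3))/((2*z)) = (z + (2*z/3 + 82*z**2/81))*(1/(2*z)) = (5*z/3 + 82*z**2/81)*(1/(2*z)) = (5*z/3 + 82*z**2/81)/(2*z))
f(5) + K(43) = (5/6 + (41/81)*5) - 35 = (5/6 + 205/81) - 35 = 545/162 - 35 = -5125/162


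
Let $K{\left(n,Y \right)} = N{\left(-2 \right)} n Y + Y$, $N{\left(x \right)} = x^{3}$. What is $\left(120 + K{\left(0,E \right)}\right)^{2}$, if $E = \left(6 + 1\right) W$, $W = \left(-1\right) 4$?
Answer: $8464$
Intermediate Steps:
$W = -4$
$E = -28$ ($E = \left(6 + 1\right) \left(-4\right) = 7 \left(-4\right) = -28$)
$K{\left(n,Y \right)} = Y - 8 Y n$ ($K{\left(n,Y \right)} = \left(-2\right)^{3} n Y + Y = - 8 n Y + Y = - 8 Y n + Y = Y - 8 Y n$)
$\left(120 + K{\left(0,E \right)}\right)^{2} = \left(120 - 28 \left(1 - 0\right)\right)^{2} = \left(120 - 28 \left(1 + 0\right)\right)^{2} = \left(120 - 28\right)^{2} = 92^{2} = 8464$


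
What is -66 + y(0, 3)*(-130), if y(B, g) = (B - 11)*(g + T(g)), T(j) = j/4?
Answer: 10593/2 ≈ 5296.5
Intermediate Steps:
T(j) = j/4 (T(j) = j*(¼) = j/4)
y(B, g) = 5*g*(-11 + B)/4 (y(B, g) = (B - 11)*(g + g/4) = (-11 + B)*(5*g/4) = 5*g*(-11 + B)/4)
-66 + y(0, 3)*(-130) = -66 + ((5/4)*3*(-11 + 0))*(-130) = -66 + ((5/4)*3*(-11))*(-130) = -66 - 165/4*(-130) = -66 + 10725/2 = 10593/2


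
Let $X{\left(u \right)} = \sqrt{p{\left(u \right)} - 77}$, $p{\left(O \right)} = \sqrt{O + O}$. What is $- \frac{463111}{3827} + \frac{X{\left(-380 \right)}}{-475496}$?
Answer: $- \frac{463111}{3827} - \frac{\sqrt{-77 + 2 i \sqrt{190}}}{475496} \approx -121.01 - 1.8739 \cdot 10^{-5} i$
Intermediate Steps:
$p{\left(O \right)} = \sqrt{2} \sqrt{O}$ ($p{\left(O \right)} = \sqrt{2 O} = \sqrt{2} \sqrt{O}$)
$X{\left(u \right)} = \sqrt{-77 + \sqrt{2} \sqrt{u}}$ ($X{\left(u \right)} = \sqrt{\sqrt{2} \sqrt{u} - 77} = \sqrt{-77 + \sqrt{2} \sqrt{u}}$)
$- \frac{463111}{3827} + \frac{X{\left(-380 \right)}}{-475496} = - \frac{463111}{3827} + \frac{\sqrt{-77 + \sqrt{2} \sqrt{-380}}}{-475496} = \left(-463111\right) \frac{1}{3827} + \sqrt{-77 + \sqrt{2} \cdot 2 i \sqrt{95}} \left(- \frac{1}{475496}\right) = - \frac{463111}{3827} + \sqrt{-77 + 2 i \sqrt{190}} \left(- \frac{1}{475496}\right) = - \frac{463111}{3827} - \frac{\sqrt{-77 + 2 i \sqrt{190}}}{475496}$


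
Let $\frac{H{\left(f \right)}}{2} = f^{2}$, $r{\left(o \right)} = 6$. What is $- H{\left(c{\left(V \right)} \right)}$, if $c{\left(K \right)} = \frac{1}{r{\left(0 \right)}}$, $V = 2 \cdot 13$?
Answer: $- \frac{1}{18} \approx -0.055556$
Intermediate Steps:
$V = 26$
$c{\left(K \right)} = \frac{1}{6}$
$H{\left(f \right)} = 2 f^{2}$
$- H{\left(c{\left(V \right)} \right)} = - \frac{2}{36} = \left(-1\right) \frac{1}{18} = - \frac{1}{18}$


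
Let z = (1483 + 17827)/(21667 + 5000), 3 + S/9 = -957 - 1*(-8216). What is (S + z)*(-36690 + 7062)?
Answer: -5732955708776/2963 ≈ -1.9348e+9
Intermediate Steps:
S = 65304 (S = -27 + 9*(-957 - 1*(-8216)) = -27 + 9*(-957 + 8216) = -27 + 9*7259 = -27 + 65331 = 65304)
z = 19310/26667 ≈ 0.72412
(S + z)*(-36690 + 7062) = (65304 + 19310/26667)*(-36690 + 7062) = (1741481078/26667)*(-29628) = -5732955708776/2963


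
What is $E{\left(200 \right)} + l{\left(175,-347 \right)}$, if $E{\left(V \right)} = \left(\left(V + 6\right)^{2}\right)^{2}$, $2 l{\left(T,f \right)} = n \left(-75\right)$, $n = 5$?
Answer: $\frac{3601627817}{2} \approx 1.8008 \cdot 10^{9}$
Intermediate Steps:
$l{\left(T,f \right)} = - \frac{375}{2}$ ($l{\left(T,f \right)} = \frac{5 \left(-75\right)}{2} = \frac{1}{2} \left(-375\right) = - \frac{375}{2}$)
$E{\left(V \right)} = \left(6 + V\right)^{4}$ ($E{\left(V \right)} = \left(\left(6 + V\right)^{2}\right)^{2} = \left(6 + V\right)^{4}$)
$E{\left(200 \right)} + l{\left(175,-347 \right)} = \left(6 + 200\right)^{4} - \frac{375}{2} = 206^{4} - \frac{375}{2} = 1800814096 - \frac{375}{2} = \frac{3601627817}{2}$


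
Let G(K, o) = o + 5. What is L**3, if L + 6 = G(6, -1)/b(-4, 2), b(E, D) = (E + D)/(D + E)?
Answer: -8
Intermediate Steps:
b(E, D) = 1 (b(E, D) = (D + E)/(D + E) = 1)
G(K, o) = 5 + o
L = -2 (L = -6 + (5 - 1)/1 = -6 + 4*1 = -6 + 4 = -2)
L**3 = (-2)**3 = -8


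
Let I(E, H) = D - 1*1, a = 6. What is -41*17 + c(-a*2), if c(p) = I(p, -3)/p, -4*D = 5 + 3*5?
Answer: -1393/2 ≈ -696.50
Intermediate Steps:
D = -5 (D = -(5 + 3*5)/4 = -(5 + 15)/4 = -1/4*20 = -5)
I(E, H) = -6 (I(E, H) = -5 - 1*1 = -5 - 1 = -6)
c(p) = -6/p
-41*17 + c(-a*2) = -41*17 - 6/(-1*6*2) = -697 - 6/((-6*2)) = -697 - 6/(-12) = -697 - 6*(-1/12) = -697 + 1/2 = -1393/2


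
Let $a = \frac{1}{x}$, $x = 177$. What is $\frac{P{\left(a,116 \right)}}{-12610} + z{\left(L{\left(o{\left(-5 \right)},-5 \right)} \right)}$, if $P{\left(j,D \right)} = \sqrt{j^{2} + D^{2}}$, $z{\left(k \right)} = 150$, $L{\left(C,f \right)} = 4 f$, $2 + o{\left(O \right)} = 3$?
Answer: $150 - \frac{\sqrt{16862521}}{446394} \approx 149.99$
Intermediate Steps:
$o{\left(O \right)} = 1$ ($o{\left(O \right)} = -2 + 3 = 1$)
$a = \frac{1}{177} \approx 0.0056497$
$P{\left(j,D \right)} = \sqrt{D^{2} + j^{2}}$
$\frac{P{\left(a,116 \right)}}{-12610} + z{\left(L{\left(o{\left(-5 \right)},-5 \right)} \right)} = \frac{\sqrt{116^{2} + \left(\frac{1}{177}\right)^{2}}}{-12610} + 150 = \sqrt{13456 + \frac{1}{31329}} \left(- \frac{1}{12610}\right) + 150 = \sqrt{\frac{421563025}{31329}} \left(- \frac{1}{12610}\right) + 150 = \frac{5 \sqrt{16862521}}{177} \left(- \frac{1}{12610}\right) + 150 = - \frac{\sqrt{16862521}}{446394} + 150 = 150 - \frac{\sqrt{16862521}}{446394}$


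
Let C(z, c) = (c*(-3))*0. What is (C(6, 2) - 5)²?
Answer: 25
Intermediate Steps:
C(z, c) = 0 (C(z, c) = -3*c*0 = 0)
(C(6, 2) - 5)² = (0 - 5)² = (-5)² = 25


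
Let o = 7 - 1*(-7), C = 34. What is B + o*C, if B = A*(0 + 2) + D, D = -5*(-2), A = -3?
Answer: 480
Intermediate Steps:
D = 10
o = 14 (o = 7 + 7 = 14)
B = 4 (B = -3*(0 + 2) + 10 = -3*2 + 10 = -6 + 10 = 4)
B + o*C = 4 + 14*34 = 4 + 476 = 480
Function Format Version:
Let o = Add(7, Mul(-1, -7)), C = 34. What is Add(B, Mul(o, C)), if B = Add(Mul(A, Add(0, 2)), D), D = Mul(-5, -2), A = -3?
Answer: 480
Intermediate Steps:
D = 10
o = 14 (o = Add(7, 7) = 14)
B = 4 (B = Add(Mul(-3, Add(0, 2)), 10) = Add(Mul(-3, 2), 10) = Add(-6, 10) = 4)
Add(B, Mul(o, C)) = Add(4, Mul(14, 34)) = Add(4, 476) = 480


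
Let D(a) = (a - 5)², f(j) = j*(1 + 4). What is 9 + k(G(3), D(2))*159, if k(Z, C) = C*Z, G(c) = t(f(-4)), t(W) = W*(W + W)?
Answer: 1144809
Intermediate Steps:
f(j) = 5*j (f(j) = j*5 = 5*j)
t(W) = 2*W² (t(W) = W*(2*W) = 2*W²)
D(a) = (-5 + a)²
G(c) = 800 (G(c) = 2*(5*(-4))² = 2*(-20)² = 2*400 = 800)
9 + k(G(3), D(2))*159 = 9 + ((-5 + 2)²*800)*159 = 9 + ((-3)²*800)*159 = 9 + (9*800)*159 = 9 + 7200*159 = 9 + 1144800 = 1144809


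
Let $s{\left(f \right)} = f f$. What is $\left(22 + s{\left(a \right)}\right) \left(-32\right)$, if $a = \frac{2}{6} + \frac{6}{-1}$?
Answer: $- \frac{15584}{9} \approx -1731.6$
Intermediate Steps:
$a = - \frac{17}{3}$ ($a = 2 \cdot \frac{1}{6} + 6 \left(-1\right) = \frac{1}{3} - 6 = - \frac{17}{3} \approx -5.6667$)
$s{\left(f \right)} = f^{2}$
$\left(22 + s{\left(a \right)}\right) \left(-32\right) = \left(22 + \left(- \frac{17}{3}\right)^{2}\right) \left(-32\right) = \left(22 + \frac{289}{9}\right) \left(-32\right) = \frac{487}{9} \left(-32\right) = - \frac{15584}{9}$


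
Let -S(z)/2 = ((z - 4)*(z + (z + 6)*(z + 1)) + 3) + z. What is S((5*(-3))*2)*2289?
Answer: 103787838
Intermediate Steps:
S(z) = -6 - 2*z - 2*(-4 + z)*(z + (1 + z)*(6 + z)) (S(z) = -2*(((z - 4)*(z + (z + 6)*(z + 1)) + 3) + z) = -2*(((-4 + z)*(z + (6 + z)*(1 + z)) + 3) + z) = -2*(((-4 + z)*(z + (1 + z)*(6 + z)) + 3) + z) = -2*((3 + (-4 + z)*(z + (1 + z)*(6 + z))) + z) = -2*(3 + z + (-4 + z)*(z + (1 + z)*(6 + z))) = -6 - 2*z - 2*(-4 + z)*(z + (1 + z)*(6 + z)))
S((5*(-3))*2)*2289 = (42 - 8*((5*(-3))*2)² - 2*((5*(-3))*2)³ + 50*((5*(-3))*2))*2289 = (42 - 8*(-15*2)² - 2*(-15*2)³ + 50*(-15*2))*2289 = (42 - 8*(-30)² - 2*(-30)³ + 50*(-30))*2289 = (42 - 8*900 - 2*(-27000) - 1500)*2289 = (42 - 7200 + 54000 - 1500)*2289 = 45342*2289 = 103787838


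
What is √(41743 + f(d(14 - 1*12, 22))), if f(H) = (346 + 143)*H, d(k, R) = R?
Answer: √52501 ≈ 229.13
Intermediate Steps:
f(H) = 489*H
√(41743 + f(d(14 - 1*12, 22))) = √(41743 + 489*22) = √(41743 + 10758) = √52501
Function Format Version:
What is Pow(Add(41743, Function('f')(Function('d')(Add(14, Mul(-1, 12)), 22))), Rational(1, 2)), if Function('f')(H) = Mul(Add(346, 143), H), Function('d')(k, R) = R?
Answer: Pow(52501, Rational(1, 2)) ≈ 229.13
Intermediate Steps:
Function('f')(H) = Mul(489, H)
Pow(Add(41743, Function('f')(Function('d')(Add(14, Mul(-1, 12)), 22))), Rational(1, 2)) = Pow(Add(41743, Mul(489, 22)), Rational(1, 2)) = Pow(Add(41743, 10758), Rational(1, 2)) = Pow(52501, Rational(1, 2))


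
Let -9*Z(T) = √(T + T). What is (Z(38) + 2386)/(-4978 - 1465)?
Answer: -2386/6443 + 2*√19/57987 ≈ -0.37017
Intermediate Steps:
Z(T) = -√2*√T/9 (Z(T) = -√(T + T)/9 = -√2*√T/9)
(Z(38) + 2386)/(-4978 - 1465) = (-√2*√38/9 + 2386)/(-4978 - 1465) = (-2*√19/9 + 2386)/(-6443) = (2386 - 2*√19/9)*(-1/6443) = -2386/6443 + 2*√19/57987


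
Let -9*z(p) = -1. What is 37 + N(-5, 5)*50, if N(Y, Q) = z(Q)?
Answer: 383/9 ≈ 42.556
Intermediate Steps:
z(p) = ⅑ (z(p) = -⅑*(-1) = ⅑)
N(Y, Q) = ⅑
37 + N(-5, 5)*50 = 37 + (⅑)*50 = 37 + 50/9 = 383/9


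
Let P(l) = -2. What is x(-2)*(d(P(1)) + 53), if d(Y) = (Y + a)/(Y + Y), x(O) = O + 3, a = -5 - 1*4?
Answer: 223/4 ≈ 55.750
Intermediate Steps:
a = -9 (a = -5 - 4 = -9)
x(O) = 3 + O
d(Y) = (-9 + Y)/(2*Y) (d(Y) = (Y - 9)/(Y + Y) = (-9 + Y)/((2*Y)) = (-9 + Y)*(1/(2*Y)) = (-9 + Y)/(2*Y))
x(-2)*(d(P(1)) + 53) = (3 - 2)*((½)*(-9 - 2)/(-2) + 53) = 1*((½)*(-½)*(-11) + 53) = 1*(11/4 + 53) = 1*(223/4) = 223/4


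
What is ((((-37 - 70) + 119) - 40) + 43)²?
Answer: 225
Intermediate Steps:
((((-37 - 70) + 119) - 40) + 43)² = (((-107 + 119) - 40) + 43)² = ((12 - 40) + 43)² = (-28 + 43)² = 15² = 225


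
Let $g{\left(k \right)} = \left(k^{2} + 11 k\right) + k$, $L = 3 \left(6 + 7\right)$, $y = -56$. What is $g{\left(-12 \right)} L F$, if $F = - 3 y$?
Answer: $0$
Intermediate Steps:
$L = 39$ ($L = 3 \cdot 13 = 39$)
$g{\left(k \right)} = k^{2} + 12 k$
$F = 168$ ($F = \left(-3\right) \left(-56\right) = 168$)
$g{\left(-12 \right)} L F = - 12 \left(12 - 12\right) 39 \cdot 168 = \left(-12\right) 0 \cdot 39 \cdot 168 = 0 \cdot 39 \cdot 168 = 0 \cdot 168 = 0$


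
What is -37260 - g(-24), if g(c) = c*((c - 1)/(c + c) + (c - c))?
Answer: -74495/2 ≈ -37248.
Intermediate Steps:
g(c) = -½ + c/2 (g(c) = c*((-1 + c)/((2*c)) + 0) = c*((-1 + c)*(1/(2*c)) + 0) = c*((-1 + c)/(2*c) + 0) = c*((-1 + c)/(2*c)) = -½ + c/2)
-37260 - g(-24) = -37260 - (-½ + (½)*(-24)) = -37260 - (-½ - 12) = -37260 - 1*(-25/2) = -37260 + 25/2 = -74495/2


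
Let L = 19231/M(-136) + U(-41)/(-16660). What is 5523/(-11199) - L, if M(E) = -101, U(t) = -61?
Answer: 1192889345107/6281369780 ≈ 189.91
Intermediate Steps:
L = -320382299/1682660 (L = 19231/(-101) - 61/(-16660) = 19231*(-1/101) - 61*(-1/16660) = -19231/101 + 61/16660 = -320382299/1682660 ≈ -190.40)
5523/(-11199) - L = 5523/(-11199) - 1*(-320382299/1682660) = 5523*(-1/11199) + 320382299/1682660 = -1841/3733 + 320382299/1682660 = 1192889345107/6281369780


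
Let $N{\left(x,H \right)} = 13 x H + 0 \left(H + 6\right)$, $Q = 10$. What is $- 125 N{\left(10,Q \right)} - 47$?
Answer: $-162547$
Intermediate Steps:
$N{\left(x,H \right)} = 13 H x$ ($N{\left(x,H \right)} = 13 H x + 0 \left(6 + H\right) = 13 H x + 0 = 13 H x$)
$- 125 N{\left(10,Q \right)} - 47 = - 125 \cdot 13 \cdot 10 \cdot 10 - 47 = \left(-125\right) 1300 - 47 = -162500 - 47 = -162547$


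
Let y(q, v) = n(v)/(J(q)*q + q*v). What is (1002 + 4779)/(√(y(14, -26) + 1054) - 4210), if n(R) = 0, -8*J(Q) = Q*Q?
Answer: -4056335/2953841 - 1927*√1054/5907682 ≈ -1.3838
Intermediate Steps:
J(Q) = -Q²/8 (J(Q) = -Q*Q/8 = -Q²/8)
y(q, v) = 0 (y(q, v) = 0/((-q²/8)*q + q*v) = 0/(-q³/8 + q*v) = 0)
(1002 + 4779)/(√(y(14, -26) + 1054) - 4210) = (1002 + 4779)/(√(0 + 1054) - 4210) = 5781/(√1054 - 4210) = 5781/(-4210 + √1054)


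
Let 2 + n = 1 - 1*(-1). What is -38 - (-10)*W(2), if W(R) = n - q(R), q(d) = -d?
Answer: -18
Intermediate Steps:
n = 0 (n = -2 + (1 - 1*(-1)) = -2 + (1 + 1) = -2 + 2 = 0)
W(R) = R (W(R) = 0 - (-1)*R = 0 + R = R)
-38 - (-10)*W(2) = -38 - (-10)*2 = -38 - 1*(-20) = -38 + 20 = -18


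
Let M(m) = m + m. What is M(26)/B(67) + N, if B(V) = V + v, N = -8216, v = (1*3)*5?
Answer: -336830/41 ≈ -8215.4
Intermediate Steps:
M(m) = 2*m
v = 15 (v = 3*5 = 15)
B(V) = 15 + V (B(V) = V + 15 = 15 + V)
M(26)/B(67) + N = (2*26)/(15 + 67) - 8216 = 52/82 - 8216 = 52*(1/82) - 8216 = 26/41 - 8216 = -336830/41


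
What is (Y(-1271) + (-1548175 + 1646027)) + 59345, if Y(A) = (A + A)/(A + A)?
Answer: 157198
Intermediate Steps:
Y(A) = 1 (Y(A) = (2*A)/((2*A)) = (2*A)*(1/(2*A)) = 1)
(Y(-1271) + (-1548175 + 1646027)) + 59345 = (1 + (-1548175 + 1646027)) + 59345 = (1 + 97852) + 59345 = 97853 + 59345 = 157198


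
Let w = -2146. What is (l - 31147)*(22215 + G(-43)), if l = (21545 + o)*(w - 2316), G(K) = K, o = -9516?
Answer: -1190737171740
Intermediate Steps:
l = -53673398 (l = (21545 - 9516)*(-2146 - 2316) = 12029*(-4462) = -53673398)
(l - 31147)*(22215 + G(-43)) = (-53673398 - 31147)*(22215 - 43) = -53704545*22172 = -1190737171740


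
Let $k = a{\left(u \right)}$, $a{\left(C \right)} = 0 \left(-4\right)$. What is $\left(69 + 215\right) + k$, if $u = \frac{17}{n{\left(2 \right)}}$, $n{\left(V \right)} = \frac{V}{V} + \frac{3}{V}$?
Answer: $284$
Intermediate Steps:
$n{\left(V \right)} = 1 + \frac{3}{V}$
$u = \frac{34}{5}$ ($u = \frac{17}{\frac{1}{2} \left(3 + 2\right)} = \frac{17}{\frac{1}{2} \cdot 5} = \frac{17}{\frac{5}{2}} = 17 \cdot \frac{2}{5} = \frac{34}{5} \approx 6.8$)
$a{\left(C \right)} = 0$
$k = 0$
$\left(69 + 215\right) + k = \left(69 + 215\right) + 0 = 284 + 0 = 284$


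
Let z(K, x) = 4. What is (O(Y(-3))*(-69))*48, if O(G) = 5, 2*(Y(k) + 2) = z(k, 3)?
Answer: -16560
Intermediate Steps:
Y(k) = 0 (Y(k) = -2 + (1/2)*4 = -2 + 2 = 0)
(O(Y(-3))*(-69))*48 = (5*(-69))*48 = -345*48 = -16560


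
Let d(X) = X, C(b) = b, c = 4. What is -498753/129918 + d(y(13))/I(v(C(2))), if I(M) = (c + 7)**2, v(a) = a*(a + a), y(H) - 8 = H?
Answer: -52335/14278 ≈ -3.6654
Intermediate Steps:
y(H) = 8 + H
v(a) = 2*a**2 (v(a) = a*(2*a) = 2*a**2)
I(M) = 121 (I(M) = (4 + 7)**2 = 11**2 = 121)
-498753/129918 + d(y(13))/I(v(C(2))) = -498753/129918 + (8 + 13)/121 = -498753*1/129918 + 21*(1/121) = -453/118 + 21/121 = -52335/14278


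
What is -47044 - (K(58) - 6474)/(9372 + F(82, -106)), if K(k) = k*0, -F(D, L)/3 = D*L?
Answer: -277934873/5908 ≈ -47044.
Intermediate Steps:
F(D, L) = -3*D*L
K(k) = 0
-47044 - (K(58) - 6474)/(9372 + F(82, -106)) = -47044 - (0 - 6474)/(9372 - 3*82*(-106)) = -47044 - (-6474)/(9372 + 26076) = -47044 - (-6474)/35448 = -47044 - 1*(-1079/5908) = -47044 + 1079/5908 = -277934873/5908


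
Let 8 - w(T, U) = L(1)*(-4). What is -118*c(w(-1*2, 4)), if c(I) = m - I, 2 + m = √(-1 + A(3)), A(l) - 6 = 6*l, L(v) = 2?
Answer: 2124 - 118*√23 ≈ 1558.1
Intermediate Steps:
A(l) = 6 + 6*l
m = -2 + √23 (m = -2 + √(-1 + (6 + 6*3)) = -2 + √(-1 + (6 + 18)) = -2 + √(-1 + 24) = -2 + √23 ≈ 2.7958)
w(T, U) = 16 (w(T, U) = 8 - 2*(-4) = 8 - 1*(-8) = 8 + 8 = 16)
c(I) = -2 + √23 - I (c(I) = (-2 + √23) - I = -2 + √23 - I)
-118*c(w(-1*2, 4)) = -118*(-2 + √23 - 1*16) = -118*(-2 + √23 - 16) = -118*(-18 + √23) = 2124 - 118*√23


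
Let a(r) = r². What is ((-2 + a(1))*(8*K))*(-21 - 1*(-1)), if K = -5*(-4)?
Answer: 3200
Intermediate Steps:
K = 20
((-2 + a(1))*(8*K))*(-21 - 1*(-1)) = ((-2 + 1²)*(8*20))*(-21 - 1*(-1)) = ((-2 + 1)*160)*(-21 + 1) = -1*160*(-20) = -160*(-20) = 3200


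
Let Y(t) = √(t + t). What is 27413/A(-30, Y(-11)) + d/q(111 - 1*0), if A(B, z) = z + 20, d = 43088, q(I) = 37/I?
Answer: 27548834/211 - 27413*I*√22/422 ≈ 1.3056e+5 - 304.69*I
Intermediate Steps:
Y(t) = √2*√t (Y(t) = √(2*t) = √2*√t)
A(B, z) = 20 + z
27413/A(-30, Y(-11)) + d/q(111 - 1*0) = 27413/(20 + √2*√(-11)) + 43088/((37/(111 - 1*0))) = 27413/(20 + √2*(I*√11)) + 43088/((37/(111 + 0))) = 27413/(20 + I*√22) + 43088/((37/111)) = 27413/(20 + I*√22) + 43088/((37*(1/111))) = 27413/(20 + I*√22) + 43088/(⅓) = 27413/(20 + I*√22) + 43088*3 = 27413/(20 + I*√22) + 129264 = 129264 + 27413/(20 + I*√22)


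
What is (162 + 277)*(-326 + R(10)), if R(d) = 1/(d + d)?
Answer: -2861841/20 ≈ -1.4309e+5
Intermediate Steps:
R(d) = 1/(2*d)
(162 + 277)*(-326 + R(10)) = (162 + 277)*(-326 + (½)/10) = 439*(-326 + (½)*(⅒)) = 439*(-326 + 1/20) = 439*(-6519/20) = -2861841/20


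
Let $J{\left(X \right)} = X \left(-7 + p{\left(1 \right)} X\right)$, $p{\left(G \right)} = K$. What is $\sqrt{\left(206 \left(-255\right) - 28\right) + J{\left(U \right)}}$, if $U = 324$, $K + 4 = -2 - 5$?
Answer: $i \sqrt{1209562} \approx 1099.8 i$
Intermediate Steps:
$K = -11$ ($K = -4 - 7 = -11$)
$p{\left(G \right)} = -11$
$J{\left(X \right)} = X \left(-7 - 11 X\right)$
$\sqrt{\left(206 \left(-255\right) - 28\right) + J{\left(U \right)}} = \sqrt{\left(206 \left(-255\right) - 28\right) + 324 \left(-7 - 3564\right)} = \sqrt{\left(-52530 - 28\right) + 324 \left(-7 - 3564\right)} = \sqrt{-52558 + 324 \left(-3571\right)} = \sqrt{-52558 - 1157004} = \sqrt{-1209562} = i \sqrt{1209562}$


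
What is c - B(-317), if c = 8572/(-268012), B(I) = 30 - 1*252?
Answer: 14872523/67003 ≈ 221.97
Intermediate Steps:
B(I) = -222 (B(I) = 30 - 252 = -222)
c = -2143/67003 (c = 8572*(-1/268012) = -2143/67003 ≈ -0.031984)
c - B(-317) = -2143/67003 - 1*(-222) = -2143/67003 + 222 = 14872523/67003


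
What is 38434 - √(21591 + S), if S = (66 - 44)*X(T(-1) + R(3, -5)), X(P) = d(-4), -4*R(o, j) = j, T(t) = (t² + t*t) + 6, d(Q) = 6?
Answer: 38434 - √21723 ≈ 38287.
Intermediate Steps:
T(t) = 6 + 2*t² (T(t) = (t² + t²) + 6 = 2*t² + 6 = 6 + 2*t²)
R(o, j) = -j/4
X(P) = 6
S = 132 (S = (66 - 44)*6 = 22*6 = 132)
38434 - √(21591 + S) = 38434 - √(21591 + 132) = 38434 - √21723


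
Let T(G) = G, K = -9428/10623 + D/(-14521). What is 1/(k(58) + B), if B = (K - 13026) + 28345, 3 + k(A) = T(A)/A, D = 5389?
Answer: 154256583/2362553930476 ≈ 6.5292e-5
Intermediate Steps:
K = -194151335/154256583 (K = -9428/10623 + 5389/(-14521) = -9428*1/10623 + 5389*(-1/14521) = -9428/10623 - 5389/14521 = -194151335/154256583 ≈ -1.2586)
k(A) = -2 (k(A) = -3 + A/A = -3 + 1 = -2)
B = 2362862443642/154256583 (B = (-194151335/154256583 - 13026) + 28345 = -2009540401493/154256583 + 28345 = 2362862443642/154256583 ≈ 15318.)
1/(k(58) + B) = 1/(-2 + 2362862443642/154256583) = 1/(2362553930476/154256583) = 154256583/2362553930476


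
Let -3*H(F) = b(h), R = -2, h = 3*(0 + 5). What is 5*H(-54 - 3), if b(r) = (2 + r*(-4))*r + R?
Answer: 4360/3 ≈ 1453.3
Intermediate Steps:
h = 15 (h = 3*5 = 15)
b(r) = -2 + r*(2 - 4*r) (b(r) = (2 + r*(-4))*r - 2 = (2 - 4*r)*r - 2 = r*(2 - 4*r) - 2 = -2 + r*(2 - 4*r))
H(F) = 872/3 (H(F) = -(-2 - 4*15² + 2*15)/3 = -(-2 - 4*225 + 30)/3 = -(-2 - 900 + 30)/3 = -⅓*(-872) = 872/3)
5*H(-54 - 3) = 5*(872/3) = 4360/3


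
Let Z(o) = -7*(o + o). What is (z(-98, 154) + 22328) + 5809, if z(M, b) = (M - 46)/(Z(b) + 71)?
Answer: 19555263/695 ≈ 28137.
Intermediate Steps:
Z(o) = -14*o
z(M, b) = (-46 + M)/(71 - 14*b) (z(M, b) = (M - 46)/(-14*b + 71) = (-46 + M)/(71 - 14*b))
(z(-98, 154) + 22328) + 5809 = ((46 - 1*(-98))/(-71 + 14*154) + 22328) + 5809 = ((46 + 98)/(-71 + 2156) + 22328) + 5809 = (144/2085 + 22328) + 5809 = ((1/2085)*144 + 22328) + 5809 = (48/695 + 22328) + 5809 = 15518008/695 + 5809 = 19555263/695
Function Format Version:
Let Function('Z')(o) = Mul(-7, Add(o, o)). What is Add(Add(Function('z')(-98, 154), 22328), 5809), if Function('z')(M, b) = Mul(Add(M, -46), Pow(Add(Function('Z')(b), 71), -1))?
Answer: Rational(19555263, 695) ≈ 28137.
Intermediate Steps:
Function('Z')(o) = Mul(-14, o) (Function('Z')(o) = Mul(-7, Mul(2, o)) = Mul(-14, o))
Function('z')(M, b) = Mul(Pow(Add(71, Mul(-14, b)), -1), Add(-46, M)) (Function('z')(M, b) = Mul(Add(M, -46), Pow(Add(Mul(-14, b), 71), -1)) = Mul(Add(-46, M), Pow(Add(71, Mul(-14, b)), -1)) = Mul(Pow(Add(71, Mul(-14, b)), -1), Add(-46, M)))
Add(Add(Function('z')(-98, 154), 22328), 5809) = Add(Add(Mul(Pow(Add(-71, Mul(14, 154)), -1), Add(46, Mul(-1, -98))), 22328), 5809) = Add(Add(Mul(Pow(Add(-71, 2156), -1), Add(46, 98)), 22328), 5809) = Add(Add(Mul(Pow(2085, -1), 144), 22328), 5809) = Add(Add(Mul(Rational(1, 2085), 144), 22328), 5809) = Add(Add(Rational(48, 695), 22328), 5809) = Add(Rational(15518008, 695), 5809) = Rational(19555263, 695)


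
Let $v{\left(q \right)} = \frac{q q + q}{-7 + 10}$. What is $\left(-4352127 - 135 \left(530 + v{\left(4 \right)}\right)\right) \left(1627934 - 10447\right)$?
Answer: $-7156695777999$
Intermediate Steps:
$v{\left(q \right)} = \frac{q}{3} + \frac{q^{2}}{3}$ ($v{\left(q \right)} = \frac{q^{2} + q}{3} = \left(q + q^{2}\right) \frac{1}{3} = \frac{q}{3} + \frac{q^{2}}{3}$)
$\left(-4352127 - 135 \left(530 + v{\left(4 \right)}\right)\right) \left(1627934 - 10447\right) = \left(-4352127 - 135 \left(530 + \frac{1}{3} \cdot 4 \left(1 + 4\right)\right)\right) \left(1627934 - 10447\right) = \left(-4352127 - 135 \left(530 + \frac{1}{3} \cdot 4 \cdot 5\right)\right) 1617487 = \left(-4352127 - 135 \left(530 + \frac{20}{3}\right)\right) 1617487 = \left(-4352127 - 72450\right) 1617487 = \left(-4424577\right) 1617487 = -7156695777999$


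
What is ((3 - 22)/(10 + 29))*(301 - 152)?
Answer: -2831/39 ≈ -72.590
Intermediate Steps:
((3 - 22)/(10 + 29))*(301 - 152) = -19/39*149 = -2831/39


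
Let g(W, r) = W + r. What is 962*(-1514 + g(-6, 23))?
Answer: -1440114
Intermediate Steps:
962*(-1514 + g(-6, 23)) = 962*(-1514 + (-6 + 23)) = 962*(-1514 + 17) = 962*(-1497) = -1440114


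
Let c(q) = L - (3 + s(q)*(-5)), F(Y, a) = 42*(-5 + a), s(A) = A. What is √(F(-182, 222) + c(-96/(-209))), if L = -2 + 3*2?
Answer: √398252635/209 ≈ 95.484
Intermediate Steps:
F(Y, a) = -210 + 42*a
L = 4 (L = -2 + 6 = 4)
c(q) = 1 + 5*q (c(q) = 4 - (3 + q*(-5)) = 4 - (3 - 5*q) = 4 + (-3 + 5*q) = 1 + 5*q)
√(F(-182, 222) + c(-96/(-209))) = √((-210 + 42*222) + (1 + 5*(-96/(-209)))) = √((-210 + 9324) + (1 + 5*(-96*(-1/209)))) = √(9114 + (1 + 5*(96/209))) = √(9114 + (1 + 480/209)) = √(9114 + 689/209) = √(1905515/209) = √398252635/209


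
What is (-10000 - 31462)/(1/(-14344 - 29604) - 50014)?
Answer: 1822171976/2198015273 ≈ 0.82901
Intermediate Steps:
(-10000 - 31462)/(1/(-14344 - 29604) - 50014) = -41462/(1/(-43948) - 50014) = -41462/(-1/43948 - 50014) = -41462/(-2198015273/43948) = -41462*(-43948/2198015273) = 1822171976/2198015273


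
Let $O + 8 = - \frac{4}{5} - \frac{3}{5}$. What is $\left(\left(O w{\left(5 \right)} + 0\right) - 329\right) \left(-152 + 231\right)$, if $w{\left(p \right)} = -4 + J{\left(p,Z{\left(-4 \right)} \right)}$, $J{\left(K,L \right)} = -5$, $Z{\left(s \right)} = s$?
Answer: $- \frac{96538}{5} \approx -19308.0$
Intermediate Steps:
$O = - \frac{47}{5}$ ($O = -8 - \frac{7}{5} = - \frac{47}{5} \approx -9.4$)
$w{\left(p \right)} = -9$ ($w{\left(p \right)} = -4 - 5 = -9$)
$\left(\left(O w{\left(5 \right)} + 0\right) - 329\right) \left(-152 + 231\right) = \left(\left(\left(- \frac{47}{5}\right) \left(-9\right) + 0\right) - 329\right) \left(-152 + 231\right) = \left(\left(\frac{423}{5} + 0\right) - 329\right) 79 = \left(\frac{423}{5} - 329\right) 79 = \left(- \frac{1222}{5}\right) 79 = - \frac{96538}{5}$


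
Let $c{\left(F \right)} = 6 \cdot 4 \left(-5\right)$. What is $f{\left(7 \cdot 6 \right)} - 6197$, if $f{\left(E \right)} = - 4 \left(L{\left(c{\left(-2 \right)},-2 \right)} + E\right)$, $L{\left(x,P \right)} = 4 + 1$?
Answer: $-6385$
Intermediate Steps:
$c{\left(F \right)} = -120$ ($c{\left(F \right)} = 24 \left(-5\right) = -120$)
$L{\left(x,P \right)} = 5$
$f{\left(E \right)} = -20 - 4 E$ ($f{\left(E \right)} = - 4 \left(5 + E\right) = -20 - 4 E$)
$f{\left(7 \cdot 6 \right)} - 6197 = \left(-20 - 4 \cdot 7 \cdot 6\right) - 6197 = \left(-20 - 168\right) - 6197 = -188 - 6197 = -6385$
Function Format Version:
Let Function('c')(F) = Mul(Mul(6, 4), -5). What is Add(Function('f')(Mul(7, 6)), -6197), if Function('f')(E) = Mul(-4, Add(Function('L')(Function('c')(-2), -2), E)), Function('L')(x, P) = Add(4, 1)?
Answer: -6385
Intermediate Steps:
Function('c')(F) = -120 (Function('c')(F) = Mul(24, -5) = -120)
Function('L')(x, P) = 5
Function('f')(E) = Add(-20, Mul(-4, E)) (Function('f')(E) = Mul(-4, Add(5, E)) = Add(-20, Mul(-4, E)))
Add(Function('f')(Mul(7, 6)), -6197) = Add(Add(-20, Mul(-4, Mul(7, 6))), -6197) = Add(Add(-20, Mul(-4, 42)), -6197) = Add(Add(-20, -168), -6197) = Add(-188, -6197) = -6385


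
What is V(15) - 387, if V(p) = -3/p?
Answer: -1936/5 ≈ -387.20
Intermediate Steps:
V(15) - 387 = -3/15 - 387 = -3*1/15 - 387 = -⅕ - 387 = -1936/5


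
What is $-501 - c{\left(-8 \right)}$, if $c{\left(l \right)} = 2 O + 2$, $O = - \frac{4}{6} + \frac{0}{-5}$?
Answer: $- \frac{1505}{3} \approx -501.67$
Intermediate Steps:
$O = - \frac{2}{3}$ ($O = \left(-4\right) \frac{1}{6} + 0 \left(- \frac{1}{5}\right) = - \frac{2}{3} + 0 = - \frac{2}{3} \approx -0.66667$)
$c{\left(l \right)} = \frac{2}{3}$ ($c{\left(l \right)} = 2 \left(- \frac{2}{3}\right) + 2 = - \frac{4}{3} + 2 = \frac{2}{3}$)
$-501 - c{\left(-8 \right)} = -501 - \frac{2}{3} = - \frac{1505}{3}$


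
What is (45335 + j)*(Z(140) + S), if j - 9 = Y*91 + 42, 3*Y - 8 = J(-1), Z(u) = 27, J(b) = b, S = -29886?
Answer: -1361520635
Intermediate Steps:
Y = 7/3 (Y = 8/3 + (⅓)*(-1) = 8/3 - ⅓ = 7/3 ≈ 2.3333)
j = 790/3 (j = 9 + ((7/3)*91 + 42) = 9 + (637/3 + 42) = 9 + 763/3 = 790/3 ≈ 263.33)
(45335 + j)*(Z(140) + S) = (45335 + 790/3)*(27 - 29886) = (136795/3)*(-29859) = -1361520635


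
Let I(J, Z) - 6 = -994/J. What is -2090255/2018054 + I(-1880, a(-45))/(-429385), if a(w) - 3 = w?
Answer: -11401149721377/11007172834900 ≈ -1.0358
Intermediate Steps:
a(w) = 3 + w
I(J, Z) = 6 - 994/J
-2090255/2018054 + I(-1880, a(-45))/(-429385) = -2090255/2018054 + (6 - 994/(-1880))/(-429385) = -2090255*1/2018054 + (6 - 994*(-1/1880))*(-1/429385) = -2090255/2018054 + (6 + 497/940)*(-1/429385) = -2090255/2018054 + (6137/940)*(-1/429385) = -2090255/2018054 - 6137/403621900 = -11401149721377/11007172834900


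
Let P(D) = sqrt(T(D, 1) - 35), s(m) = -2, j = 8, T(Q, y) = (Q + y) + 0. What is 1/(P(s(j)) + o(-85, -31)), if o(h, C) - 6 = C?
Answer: -25/661 - 6*I/661 ≈ -0.037821 - 0.0090772*I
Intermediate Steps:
T(Q, y) = Q + y
o(h, C) = 6 + C
P(D) = sqrt(-34 + D) (P(D) = sqrt((D + 1) - 35) = sqrt((1 + D) - 35) = sqrt(-34 + D))
1/(P(s(j)) + o(-85, -31)) = 1/(sqrt(-34 - 2) + (6 - 31)) = 1/(sqrt(-36) - 25) = 1/(6*I - 25) = 1/(-25 + 6*I) = (-25 - 6*I)/661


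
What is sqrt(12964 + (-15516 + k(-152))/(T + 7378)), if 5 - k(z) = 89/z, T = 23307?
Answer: sqrt(195296439933310)/122740 ≈ 113.86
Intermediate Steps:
k(z) = 5 - 89/z
sqrt(12964 + (-15516 + k(-152))/(T + 7378)) = sqrt(12964 + (-15516 + (5 - 89/(-152)))/(23307 + 7378)) = sqrt(12964 + (-15516 + (5 - 89*(-1/152)))/30685) = sqrt(12964 + (-15516 + (5 + 89/152))*(1/30685)) = sqrt(12964 + (-15516 + 849/152)*(1/30685)) = sqrt(12964 - 2357583/152*1/30685) = sqrt(12964 - 2357583/4664120) = sqrt(60463294097/4664120) = sqrt(195296439933310)/122740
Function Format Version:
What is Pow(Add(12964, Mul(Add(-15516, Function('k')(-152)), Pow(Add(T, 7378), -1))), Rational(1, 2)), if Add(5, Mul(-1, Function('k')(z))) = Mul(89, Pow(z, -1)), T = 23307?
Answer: Mul(Rational(1, 122740), Pow(195296439933310, Rational(1, 2))) ≈ 113.86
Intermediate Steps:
Function('k')(z) = Add(5, Mul(-89, Pow(z, -1))) (Function('k')(z) = Add(5, Mul(-1, Mul(89, Pow(z, -1)))) = Add(5, Mul(-89, Pow(z, -1))))
Pow(Add(12964, Mul(Add(-15516, Function('k')(-152)), Pow(Add(T, 7378), -1))), Rational(1, 2)) = Pow(Add(12964, Mul(Add(-15516, Add(5, Mul(-89, Pow(-152, -1)))), Pow(Add(23307, 7378), -1))), Rational(1, 2)) = Pow(Add(12964, Mul(Add(-15516, Add(5, Mul(-89, Rational(-1, 152)))), Pow(30685, -1))), Rational(1, 2)) = Pow(Add(12964, Mul(Add(-15516, Add(5, Rational(89, 152))), Rational(1, 30685))), Rational(1, 2)) = Pow(Add(12964, Mul(Add(-15516, Rational(849, 152)), Rational(1, 30685))), Rational(1, 2)) = Pow(Add(12964, Mul(Rational(-2357583, 152), Rational(1, 30685))), Rational(1, 2)) = Pow(Add(12964, Rational(-2357583, 4664120)), Rational(1, 2)) = Pow(Rational(60463294097, 4664120), Rational(1, 2)) = Mul(Rational(1, 122740), Pow(195296439933310, Rational(1, 2)))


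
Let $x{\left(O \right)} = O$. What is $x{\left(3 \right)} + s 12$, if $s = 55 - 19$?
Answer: $435$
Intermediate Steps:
$s = 36$ ($s = 55 - 19 = 36$)
$x{\left(3 \right)} + s 12 = 3 + 36 \cdot 12 = 3 + 432 = 435$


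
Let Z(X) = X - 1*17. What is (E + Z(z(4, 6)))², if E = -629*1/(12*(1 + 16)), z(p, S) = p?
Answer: 37249/144 ≈ 258.67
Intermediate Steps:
Z(X) = -17 + X (Z(X) = X - 17 = -17 + X)
E = -37/12 (E = -629/(17*12) = -629/204 = -629*1/204 = -37/12 ≈ -3.0833)
(E + Z(z(4, 6)))² = (-37/12 + (-17 + 4))² = (-37/12 - 13)² = (-193/12)² = 37249/144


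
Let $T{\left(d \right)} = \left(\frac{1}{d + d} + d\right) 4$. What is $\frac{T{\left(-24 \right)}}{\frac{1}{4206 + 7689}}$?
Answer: $- \frac{4571645}{4} \approx -1.1429 \cdot 10^{6}$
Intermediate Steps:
$T{\left(d \right)} = \frac{2}{d} + 4 d$ ($T{\left(d \right)} = \left(\frac{1}{2 d} + d\right) 4 = \left(d + \frac{1}{2 d}\right) 4 = \frac{2}{d} + 4 d$)
$\frac{T{\left(-24 \right)}}{\frac{1}{4206 + 7689}} = \frac{\frac{2}{-24} + 4 \left(-24\right)}{\frac{1}{4206 + 7689}} = \frac{2 \left(- \frac{1}{24}\right) - 96}{\frac{1}{11895}} = \left(- \frac{1}{12} - 96\right) \frac{1}{\frac{1}{11895}} = \left(- \frac{1153}{12}\right) 11895 = - \frac{4571645}{4}$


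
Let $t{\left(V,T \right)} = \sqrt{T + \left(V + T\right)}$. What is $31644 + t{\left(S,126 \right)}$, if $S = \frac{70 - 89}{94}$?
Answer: $31644 + \frac{\sqrt{2224886}}{94} \approx 31660.0$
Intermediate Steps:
$S = - \frac{19}{94}$ ($S = \left(-19\right) \frac{1}{94} = - \frac{19}{94} \approx -0.20213$)
$t{\left(V,T \right)} = \sqrt{V + 2 T}$ ($t{\left(V,T \right)} = \sqrt{T + \left(T + V\right)} = \sqrt{V + 2 T}$)
$31644 + t{\left(S,126 \right)} = 31644 + \sqrt{- \frac{19}{94} + 2 \cdot 126} = 31644 + \sqrt{- \frac{19}{94} + 252} = 31644 + \sqrt{\frac{23669}{94}} = 31644 + \frac{\sqrt{2224886}}{94}$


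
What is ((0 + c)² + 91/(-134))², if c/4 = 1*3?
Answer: 368832025/17956 ≈ 20541.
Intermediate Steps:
c = 12 (c = 4*(1*3) = 4*3 = 12)
((0 + c)² + 91/(-134))² = ((0 + 12)² + 91/(-134))² = (12² + 91*(-1/134))² = (144 - 91/134)² = (19205/134)² = 368832025/17956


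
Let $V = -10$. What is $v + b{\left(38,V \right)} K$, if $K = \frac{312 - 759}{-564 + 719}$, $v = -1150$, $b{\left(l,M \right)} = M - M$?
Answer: $-1150$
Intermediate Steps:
$b{\left(l,M \right)} = 0$
$K = - \frac{447}{155} \approx -2.8839$
$v + b{\left(38,V \right)} K = -1150 + 0 \left(- \frac{447}{155}\right) = -1150 + 0 = -1150$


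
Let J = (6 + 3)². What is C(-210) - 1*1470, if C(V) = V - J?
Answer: -1761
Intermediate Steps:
J = 81 (J = 9² = 81)
C(V) = -81 + V (C(V) = V - 1*81 = V - 81 = -81 + V)
C(-210) - 1*1470 = (-81 - 210) - 1*1470 = -291 - 1470 = -1761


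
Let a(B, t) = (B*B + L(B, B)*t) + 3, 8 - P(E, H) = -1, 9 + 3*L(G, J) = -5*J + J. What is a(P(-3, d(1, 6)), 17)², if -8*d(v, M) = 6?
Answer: 29241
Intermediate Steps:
d(v, M) = -¾ (d(v, M) = -⅛*6 = -¾)
L(G, J) = -3 - 4*J/3 (L(G, J) = -3 + (-5*J + J)/3 = -3 + (-4*J)/3 = -3 - 4*J/3)
P(E, H) = 9 (P(E, H) = 8 - 1*(-1) = 8 + 1 = 9)
a(B, t) = 3 + B² + t*(-3 - 4*B/3) (a(B, t) = (B*B + (-3 - 4*B/3)*t) + 3 = (B² + t*(-3 - 4*B/3)) + 3 = 3 + B² + t*(-3 - 4*B/3))
a(P(-3, d(1, 6)), 17)² = (3 + 9² - ⅓*17*(9 + 4*9))² = (3 + 81 - ⅓*17*(9 + 36))² = (3 + 81 - ⅓*17*45)² = (3 + 81 - 255)² = (-171)² = 29241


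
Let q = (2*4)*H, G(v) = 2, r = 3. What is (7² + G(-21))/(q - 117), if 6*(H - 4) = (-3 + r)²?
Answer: -⅗ ≈ -0.60000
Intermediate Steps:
H = 4 (H = 4 + (-3 + 3)²/6 = 4 + (⅙)*0² = 4 + (⅙)*0 = 4 + 0 = 4)
q = 32 (q = (2*4)*4 = 8*4 = 32)
(7² + G(-21))/(q - 117) = (7² + 2)/(32 - 117) = (49 + 2)/(-85) = 51*(-1/85) = -⅗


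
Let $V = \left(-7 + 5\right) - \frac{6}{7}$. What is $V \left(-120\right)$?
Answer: $\frac{2400}{7} \approx 342.86$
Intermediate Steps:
$V = - \frac{20}{7}$ ($V = -2 - \frac{6}{7} = - \frac{20}{7} \approx -2.8571$)
$V \left(-120\right) = \left(- \frac{20}{7}\right) \left(-120\right) = \frac{2400}{7}$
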